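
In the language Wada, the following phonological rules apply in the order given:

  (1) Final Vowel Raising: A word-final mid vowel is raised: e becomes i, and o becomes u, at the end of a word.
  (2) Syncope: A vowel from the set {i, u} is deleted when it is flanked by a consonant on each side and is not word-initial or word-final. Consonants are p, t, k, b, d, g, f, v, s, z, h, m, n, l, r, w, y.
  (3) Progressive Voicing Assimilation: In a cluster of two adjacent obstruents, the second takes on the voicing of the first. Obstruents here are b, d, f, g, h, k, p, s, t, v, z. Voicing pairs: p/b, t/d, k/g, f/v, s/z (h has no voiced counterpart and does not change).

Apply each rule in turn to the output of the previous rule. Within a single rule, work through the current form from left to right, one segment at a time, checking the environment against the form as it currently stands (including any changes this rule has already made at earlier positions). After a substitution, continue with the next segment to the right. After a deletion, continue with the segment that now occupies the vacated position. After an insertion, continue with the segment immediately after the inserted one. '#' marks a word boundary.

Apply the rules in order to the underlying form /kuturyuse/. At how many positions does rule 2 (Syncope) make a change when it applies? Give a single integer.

3

(1) Final Vowel Raising: [kuturyuse] → [kuturyusi]
(2) Syncope: [kuturyusi] → [ktrysi]
(3) Progressive Voicing Assimilation: no change — [ktrysi]
Rule 2 changed 3 position(s).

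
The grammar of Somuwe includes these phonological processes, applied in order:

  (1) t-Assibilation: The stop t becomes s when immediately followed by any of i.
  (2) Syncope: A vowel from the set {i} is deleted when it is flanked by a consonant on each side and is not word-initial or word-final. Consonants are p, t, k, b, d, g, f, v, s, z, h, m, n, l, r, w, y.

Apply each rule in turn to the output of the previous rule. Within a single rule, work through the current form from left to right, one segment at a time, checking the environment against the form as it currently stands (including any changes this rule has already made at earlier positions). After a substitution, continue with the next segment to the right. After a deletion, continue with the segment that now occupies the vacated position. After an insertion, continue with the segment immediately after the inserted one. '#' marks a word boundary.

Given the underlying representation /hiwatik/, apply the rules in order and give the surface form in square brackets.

(1) t-Assibilation: [hiwatik] → [hiwasik]
(2) Syncope: [hiwasik] → [hwask]

[hwask]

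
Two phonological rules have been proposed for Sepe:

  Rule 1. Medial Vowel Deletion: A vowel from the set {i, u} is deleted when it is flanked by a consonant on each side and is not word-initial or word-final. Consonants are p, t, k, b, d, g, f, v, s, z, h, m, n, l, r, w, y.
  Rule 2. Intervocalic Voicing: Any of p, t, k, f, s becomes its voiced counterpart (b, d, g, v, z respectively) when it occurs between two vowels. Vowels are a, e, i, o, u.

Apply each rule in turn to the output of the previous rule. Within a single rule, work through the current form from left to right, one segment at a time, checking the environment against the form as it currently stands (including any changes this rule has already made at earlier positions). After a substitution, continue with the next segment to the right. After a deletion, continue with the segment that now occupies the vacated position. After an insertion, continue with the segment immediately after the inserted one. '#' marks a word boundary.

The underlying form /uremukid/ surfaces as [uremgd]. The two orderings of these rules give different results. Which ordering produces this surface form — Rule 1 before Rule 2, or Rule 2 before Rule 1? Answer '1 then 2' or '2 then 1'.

2 then 1

Order 1 then 2:
  1 Medial Vowel Deletion: [uremukid] → [uremkd]
  2 Intervocalic Voicing: no change — [uremkd]
  result: [uremkd]
Order 2 then 1:
  2 Intervocalic Voicing: [uremukid] → [uremugid]
  1 Medial Vowel Deletion: [uremugid] → [uremgd]
  result: [uremgd]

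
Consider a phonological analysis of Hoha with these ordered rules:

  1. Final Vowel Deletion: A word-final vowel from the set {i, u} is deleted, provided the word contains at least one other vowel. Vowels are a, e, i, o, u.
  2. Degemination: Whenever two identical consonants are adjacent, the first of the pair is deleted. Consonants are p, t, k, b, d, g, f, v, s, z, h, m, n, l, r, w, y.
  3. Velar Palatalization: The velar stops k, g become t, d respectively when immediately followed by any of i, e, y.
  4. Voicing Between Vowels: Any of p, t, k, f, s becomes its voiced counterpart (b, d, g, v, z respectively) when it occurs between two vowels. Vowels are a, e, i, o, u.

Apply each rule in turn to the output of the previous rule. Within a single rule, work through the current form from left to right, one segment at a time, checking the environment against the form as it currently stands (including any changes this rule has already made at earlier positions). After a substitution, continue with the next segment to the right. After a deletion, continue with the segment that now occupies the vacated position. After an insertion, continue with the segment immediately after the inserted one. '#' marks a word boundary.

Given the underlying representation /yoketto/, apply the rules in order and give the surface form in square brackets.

[yodedo]

1 Final Vowel Deletion: no change — [yoketto]
2 Degemination: [yoketto] → [yoketo]
3 Velar Palatalization: [yoketo] → [yoteto]
4 Voicing Between Vowels: [yoteto] → [yodedo]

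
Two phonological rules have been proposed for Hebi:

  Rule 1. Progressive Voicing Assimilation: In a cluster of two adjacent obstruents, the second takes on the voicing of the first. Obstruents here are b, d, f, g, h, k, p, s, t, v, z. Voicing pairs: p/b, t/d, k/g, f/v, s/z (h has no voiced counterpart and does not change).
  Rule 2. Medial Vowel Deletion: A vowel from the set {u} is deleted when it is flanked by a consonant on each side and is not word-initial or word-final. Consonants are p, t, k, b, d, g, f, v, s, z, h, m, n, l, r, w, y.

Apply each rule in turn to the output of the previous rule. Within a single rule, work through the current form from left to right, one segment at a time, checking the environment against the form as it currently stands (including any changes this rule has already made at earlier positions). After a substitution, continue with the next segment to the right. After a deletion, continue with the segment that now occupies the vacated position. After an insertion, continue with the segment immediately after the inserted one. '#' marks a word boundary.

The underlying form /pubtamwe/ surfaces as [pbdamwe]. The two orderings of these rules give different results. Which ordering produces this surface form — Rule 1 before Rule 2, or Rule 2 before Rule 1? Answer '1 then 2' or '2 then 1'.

1 then 2

Order 1 then 2:
  1 Progressive Voicing Assimilation: [pubtamwe] → [pubdamwe]
  2 Medial Vowel Deletion: [pubdamwe] → [pbdamwe]
  result: [pbdamwe]
Order 2 then 1:
  2 Medial Vowel Deletion: [pubtamwe] → [pbtamwe]
  1 Progressive Voicing Assimilation: [pbtamwe] → [pptamwe]
  result: [pptamwe]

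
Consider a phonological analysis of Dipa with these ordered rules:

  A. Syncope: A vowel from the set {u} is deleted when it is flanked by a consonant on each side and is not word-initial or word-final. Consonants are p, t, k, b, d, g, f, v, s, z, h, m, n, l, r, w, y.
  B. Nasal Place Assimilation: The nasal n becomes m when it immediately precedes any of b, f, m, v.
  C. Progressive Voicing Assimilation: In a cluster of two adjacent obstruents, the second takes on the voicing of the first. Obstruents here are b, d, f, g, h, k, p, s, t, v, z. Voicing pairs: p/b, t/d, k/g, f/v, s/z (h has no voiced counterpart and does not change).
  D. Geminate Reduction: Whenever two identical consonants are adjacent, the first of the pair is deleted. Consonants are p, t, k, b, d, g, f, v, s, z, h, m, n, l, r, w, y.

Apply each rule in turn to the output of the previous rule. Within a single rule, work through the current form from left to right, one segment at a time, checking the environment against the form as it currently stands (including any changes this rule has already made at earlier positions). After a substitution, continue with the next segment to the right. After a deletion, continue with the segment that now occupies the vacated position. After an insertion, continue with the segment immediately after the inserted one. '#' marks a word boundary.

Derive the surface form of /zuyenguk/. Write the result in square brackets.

A Syncope: [zuyenguk] → [zyengk]
B Nasal Place Assimilation: no change — [zyengk]
C Progressive Voicing Assimilation: [zyengk] → [zyengg]
D Geminate Reduction: [zyengg] → [zyeng]

[zyeng]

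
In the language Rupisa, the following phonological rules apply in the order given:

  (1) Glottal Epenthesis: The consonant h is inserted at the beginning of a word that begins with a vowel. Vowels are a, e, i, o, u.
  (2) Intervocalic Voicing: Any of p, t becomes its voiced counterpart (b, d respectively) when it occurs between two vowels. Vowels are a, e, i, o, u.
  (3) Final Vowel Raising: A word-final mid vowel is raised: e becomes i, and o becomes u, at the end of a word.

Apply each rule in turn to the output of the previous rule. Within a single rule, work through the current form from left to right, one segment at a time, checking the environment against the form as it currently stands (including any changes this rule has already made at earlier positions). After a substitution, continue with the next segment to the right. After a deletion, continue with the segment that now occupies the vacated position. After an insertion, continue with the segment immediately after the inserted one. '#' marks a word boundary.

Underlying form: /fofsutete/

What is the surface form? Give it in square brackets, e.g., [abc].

(1) Glottal Epenthesis: no change — [fofsutete]
(2) Intervocalic Voicing: [fofsutete] → [fofsudede]
(3) Final Vowel Raising: [fofsudede] → [fofsudedi]

[fofsudedi]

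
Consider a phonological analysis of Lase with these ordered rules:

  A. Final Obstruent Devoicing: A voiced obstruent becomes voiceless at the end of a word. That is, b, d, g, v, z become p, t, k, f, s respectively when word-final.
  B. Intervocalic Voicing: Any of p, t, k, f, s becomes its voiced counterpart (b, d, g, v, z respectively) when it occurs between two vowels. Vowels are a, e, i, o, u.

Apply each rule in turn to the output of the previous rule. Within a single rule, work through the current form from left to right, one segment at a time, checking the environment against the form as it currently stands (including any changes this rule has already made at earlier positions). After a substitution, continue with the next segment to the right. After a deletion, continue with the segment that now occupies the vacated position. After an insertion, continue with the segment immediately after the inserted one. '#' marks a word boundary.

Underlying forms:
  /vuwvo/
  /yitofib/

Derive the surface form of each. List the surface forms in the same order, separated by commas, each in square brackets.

/vuwvo/:
  A Final Obstruent Devoicing: no change — [vuwvo]
  B Intervocalic Voicing: no change — [vuwvo]
/yitofib/:
  A Final Obstruent Devoicing: [yitofib] → [yitofip]
  B Intervocalic Voicing: [yitofip] → [yidovip]

[vuwvo], [yidovip]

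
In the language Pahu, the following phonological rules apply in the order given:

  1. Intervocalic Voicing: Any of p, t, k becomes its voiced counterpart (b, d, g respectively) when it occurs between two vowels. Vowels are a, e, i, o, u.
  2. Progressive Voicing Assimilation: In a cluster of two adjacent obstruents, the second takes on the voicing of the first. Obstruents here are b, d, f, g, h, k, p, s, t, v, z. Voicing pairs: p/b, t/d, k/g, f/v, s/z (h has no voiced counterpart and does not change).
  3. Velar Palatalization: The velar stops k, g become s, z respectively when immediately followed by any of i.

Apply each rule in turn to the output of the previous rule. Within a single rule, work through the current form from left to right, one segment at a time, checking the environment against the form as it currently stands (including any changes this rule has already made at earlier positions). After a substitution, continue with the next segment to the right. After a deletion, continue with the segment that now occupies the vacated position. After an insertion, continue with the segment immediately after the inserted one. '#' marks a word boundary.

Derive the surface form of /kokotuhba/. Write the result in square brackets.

1 Intervocalic Voicing: [kokotuhba] → [kogoduhba]
2 Progressive Voicing Assimilation: [kogoduhba] → [kogoduhpa]
3 Velar Palatalization: no change — [kogoduhpa]

[kogoduhpa]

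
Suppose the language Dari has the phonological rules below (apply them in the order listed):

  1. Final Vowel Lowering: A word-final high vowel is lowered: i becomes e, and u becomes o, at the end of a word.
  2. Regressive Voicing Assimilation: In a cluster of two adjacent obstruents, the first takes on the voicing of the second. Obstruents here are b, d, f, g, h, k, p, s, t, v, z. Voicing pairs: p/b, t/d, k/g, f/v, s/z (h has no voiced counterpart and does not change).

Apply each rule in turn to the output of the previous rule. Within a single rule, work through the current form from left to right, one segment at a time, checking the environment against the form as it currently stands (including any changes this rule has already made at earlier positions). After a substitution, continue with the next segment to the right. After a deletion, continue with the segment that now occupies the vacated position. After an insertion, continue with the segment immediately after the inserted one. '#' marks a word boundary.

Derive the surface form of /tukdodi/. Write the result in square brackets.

[tugdode]

1 Final Vowel Lowering: [tukdodi] → [tukdode]
2 Regressive Voicing Assimilation: [tukdode] → [tugdode]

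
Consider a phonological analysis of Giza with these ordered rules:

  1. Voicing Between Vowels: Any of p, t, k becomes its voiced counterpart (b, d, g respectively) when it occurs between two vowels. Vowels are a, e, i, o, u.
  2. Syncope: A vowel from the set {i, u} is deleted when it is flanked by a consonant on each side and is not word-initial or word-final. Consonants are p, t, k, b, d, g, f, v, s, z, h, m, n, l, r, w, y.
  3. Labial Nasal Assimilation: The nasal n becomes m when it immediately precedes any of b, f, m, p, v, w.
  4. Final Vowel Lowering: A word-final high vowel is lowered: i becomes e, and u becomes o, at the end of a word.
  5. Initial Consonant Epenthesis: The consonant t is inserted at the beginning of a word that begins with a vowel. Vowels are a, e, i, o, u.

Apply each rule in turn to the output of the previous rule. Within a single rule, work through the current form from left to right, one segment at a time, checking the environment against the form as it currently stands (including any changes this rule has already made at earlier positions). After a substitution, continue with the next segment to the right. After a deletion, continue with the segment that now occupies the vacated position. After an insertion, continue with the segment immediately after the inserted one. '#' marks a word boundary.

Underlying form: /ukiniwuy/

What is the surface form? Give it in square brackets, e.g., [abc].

[tugmwy]

1 Voicing Between Vowels: [ukiniwuy] → [uginiwuy]
2 Syncope: [uginiwuy] → [ugnwy]
3 Labial Nasal Assimilation: [ugnwy] → [ugmwy]
4 Final Vowel Lowering: no change — [ugmwy]
5 Initial Consonant Epenthesis: [ugmwy] → [tugmwy]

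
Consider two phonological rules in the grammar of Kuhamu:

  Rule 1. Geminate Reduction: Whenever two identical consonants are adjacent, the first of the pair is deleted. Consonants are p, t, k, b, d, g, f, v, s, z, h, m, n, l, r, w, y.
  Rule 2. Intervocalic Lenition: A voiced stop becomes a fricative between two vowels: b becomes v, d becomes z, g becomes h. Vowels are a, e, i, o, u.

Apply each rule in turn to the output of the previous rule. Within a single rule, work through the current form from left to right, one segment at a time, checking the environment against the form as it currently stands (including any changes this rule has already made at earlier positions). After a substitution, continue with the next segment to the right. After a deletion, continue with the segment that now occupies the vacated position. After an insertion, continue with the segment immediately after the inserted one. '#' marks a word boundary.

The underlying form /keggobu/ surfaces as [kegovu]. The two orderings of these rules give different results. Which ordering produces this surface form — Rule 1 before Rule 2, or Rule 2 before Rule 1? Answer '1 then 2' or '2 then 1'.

Order 1 then 2:
  1 Geminate Reduction: [keggobu] → [kegobu]
  2 Intervocalic Lenition: [kegobu] → [kehovu]
  result: [kehovu]
Order 2 then 1:
  2 Intervocalic Lenition: [keggobu] → [keggovu]
  1 Geminate Reduction: [keggovu] → [kegovu]
  result: [kegovu]

2 then 1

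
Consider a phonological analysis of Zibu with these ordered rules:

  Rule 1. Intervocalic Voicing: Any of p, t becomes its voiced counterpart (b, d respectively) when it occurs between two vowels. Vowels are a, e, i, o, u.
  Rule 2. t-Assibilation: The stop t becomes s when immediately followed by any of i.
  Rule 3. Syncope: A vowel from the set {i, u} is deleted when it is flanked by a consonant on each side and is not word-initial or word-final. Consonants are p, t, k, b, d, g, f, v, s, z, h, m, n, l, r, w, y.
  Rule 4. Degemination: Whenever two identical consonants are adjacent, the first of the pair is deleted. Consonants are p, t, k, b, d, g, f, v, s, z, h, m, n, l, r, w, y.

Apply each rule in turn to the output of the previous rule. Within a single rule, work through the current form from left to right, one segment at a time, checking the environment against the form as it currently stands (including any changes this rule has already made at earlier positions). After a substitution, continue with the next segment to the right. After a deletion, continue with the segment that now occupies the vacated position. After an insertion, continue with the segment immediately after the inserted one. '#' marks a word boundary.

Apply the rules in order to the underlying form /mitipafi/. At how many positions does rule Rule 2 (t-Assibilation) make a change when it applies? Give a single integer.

Rule 1 Intervocalic Voicing: [mitipafi] → [midibafi]
Rule 2 t-Assibilation: no change — [midibafi]
Rule 3 Syncope: [midibafi] → [mdbafi]
Rule 4 Degemination: no change — [mdbafi]
Rule Rule 2 changed 0 position(s).

0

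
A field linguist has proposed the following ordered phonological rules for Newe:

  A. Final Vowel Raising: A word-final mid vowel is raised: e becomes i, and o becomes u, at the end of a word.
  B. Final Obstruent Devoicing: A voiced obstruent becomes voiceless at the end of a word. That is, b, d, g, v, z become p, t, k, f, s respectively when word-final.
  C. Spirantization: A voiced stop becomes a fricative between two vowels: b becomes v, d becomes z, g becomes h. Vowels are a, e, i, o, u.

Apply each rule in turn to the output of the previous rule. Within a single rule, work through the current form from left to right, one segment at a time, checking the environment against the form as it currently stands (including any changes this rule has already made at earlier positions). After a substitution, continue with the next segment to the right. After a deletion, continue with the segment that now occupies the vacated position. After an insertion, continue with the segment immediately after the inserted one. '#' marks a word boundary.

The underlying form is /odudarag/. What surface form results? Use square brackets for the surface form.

A Final Vowel Raising: no change — [odudarag]
B Final Obstruent Devoicing: [odudarag] → [odudarak]
C Spirantization: [odudarak] → [ozuzarak]

[ozuzarak]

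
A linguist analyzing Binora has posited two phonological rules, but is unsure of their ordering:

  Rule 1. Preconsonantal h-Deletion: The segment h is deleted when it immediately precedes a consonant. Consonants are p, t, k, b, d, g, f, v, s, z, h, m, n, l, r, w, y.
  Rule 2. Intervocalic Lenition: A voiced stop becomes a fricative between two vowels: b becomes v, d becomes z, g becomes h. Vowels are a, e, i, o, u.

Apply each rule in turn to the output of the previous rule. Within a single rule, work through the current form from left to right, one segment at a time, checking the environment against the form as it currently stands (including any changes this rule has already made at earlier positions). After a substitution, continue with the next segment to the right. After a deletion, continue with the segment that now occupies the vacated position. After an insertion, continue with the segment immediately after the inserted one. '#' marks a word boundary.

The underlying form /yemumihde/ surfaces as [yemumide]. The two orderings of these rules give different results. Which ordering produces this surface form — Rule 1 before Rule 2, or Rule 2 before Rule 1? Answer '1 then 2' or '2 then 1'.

2 then 1

Order 1 then 2:
  1 Preconsonantal h-Deletion: [yemumihde] → [yemumide]
  2 Intervocalic Lenition: [yemumide] → [yemumize]
  result: [yemumize]
Order 2 then 1:
  2 Intervocalic Lenition: no change — [yemumihde]
  1 Preconsonantal h-Deletion: [yemumihde] → [yemumide]
  result: [yemumide]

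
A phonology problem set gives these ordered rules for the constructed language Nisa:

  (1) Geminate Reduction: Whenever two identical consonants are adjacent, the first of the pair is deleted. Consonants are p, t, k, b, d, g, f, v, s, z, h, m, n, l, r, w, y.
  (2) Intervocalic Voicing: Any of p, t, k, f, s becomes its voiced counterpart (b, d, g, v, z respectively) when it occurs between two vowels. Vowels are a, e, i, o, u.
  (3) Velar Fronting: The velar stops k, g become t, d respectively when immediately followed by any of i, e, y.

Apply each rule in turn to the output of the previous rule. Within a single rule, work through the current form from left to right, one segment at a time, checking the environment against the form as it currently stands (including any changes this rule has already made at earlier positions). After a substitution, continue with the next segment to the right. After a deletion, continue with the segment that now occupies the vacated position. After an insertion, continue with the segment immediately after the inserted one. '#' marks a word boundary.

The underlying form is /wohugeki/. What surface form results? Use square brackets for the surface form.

[wohudedi]

(1) Geminate Reduction: no change — [wohugeki]
(2) Intervocalic Voicing: [wohugeki] → [wohugegi]
(3) Velar Fronting: [wohugegi] → [wohudedi]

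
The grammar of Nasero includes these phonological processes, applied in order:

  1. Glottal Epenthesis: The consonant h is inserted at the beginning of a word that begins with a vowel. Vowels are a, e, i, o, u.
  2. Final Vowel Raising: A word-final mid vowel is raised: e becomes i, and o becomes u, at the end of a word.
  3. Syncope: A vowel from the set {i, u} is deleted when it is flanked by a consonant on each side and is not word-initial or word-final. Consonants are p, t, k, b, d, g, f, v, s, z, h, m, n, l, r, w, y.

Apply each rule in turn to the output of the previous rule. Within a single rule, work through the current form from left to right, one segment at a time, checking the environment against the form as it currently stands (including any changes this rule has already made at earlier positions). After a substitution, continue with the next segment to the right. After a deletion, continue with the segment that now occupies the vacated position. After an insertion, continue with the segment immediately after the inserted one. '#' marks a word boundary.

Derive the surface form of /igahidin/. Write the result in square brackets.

[hgahdn]

1 Glottal Epenthesis: [igahidin] → [higahidin]
2 Final Vowel Raising: no change — [higahidin]
3 Syncope: [higahidin] → [hgahdn]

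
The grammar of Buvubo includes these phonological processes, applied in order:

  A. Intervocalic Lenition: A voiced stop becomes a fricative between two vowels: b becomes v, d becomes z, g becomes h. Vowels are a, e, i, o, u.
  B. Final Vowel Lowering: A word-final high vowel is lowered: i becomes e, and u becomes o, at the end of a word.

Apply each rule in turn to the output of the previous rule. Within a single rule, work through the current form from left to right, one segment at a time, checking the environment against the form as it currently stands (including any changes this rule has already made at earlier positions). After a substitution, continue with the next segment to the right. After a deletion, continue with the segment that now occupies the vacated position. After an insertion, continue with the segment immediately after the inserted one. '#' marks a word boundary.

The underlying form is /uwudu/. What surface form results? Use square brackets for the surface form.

A Intervocalic Lenition: [uwudu] → [uwuzu]
B Final Vowel Lowering: [uwuzu] → [uwuzo]

[uwuzo]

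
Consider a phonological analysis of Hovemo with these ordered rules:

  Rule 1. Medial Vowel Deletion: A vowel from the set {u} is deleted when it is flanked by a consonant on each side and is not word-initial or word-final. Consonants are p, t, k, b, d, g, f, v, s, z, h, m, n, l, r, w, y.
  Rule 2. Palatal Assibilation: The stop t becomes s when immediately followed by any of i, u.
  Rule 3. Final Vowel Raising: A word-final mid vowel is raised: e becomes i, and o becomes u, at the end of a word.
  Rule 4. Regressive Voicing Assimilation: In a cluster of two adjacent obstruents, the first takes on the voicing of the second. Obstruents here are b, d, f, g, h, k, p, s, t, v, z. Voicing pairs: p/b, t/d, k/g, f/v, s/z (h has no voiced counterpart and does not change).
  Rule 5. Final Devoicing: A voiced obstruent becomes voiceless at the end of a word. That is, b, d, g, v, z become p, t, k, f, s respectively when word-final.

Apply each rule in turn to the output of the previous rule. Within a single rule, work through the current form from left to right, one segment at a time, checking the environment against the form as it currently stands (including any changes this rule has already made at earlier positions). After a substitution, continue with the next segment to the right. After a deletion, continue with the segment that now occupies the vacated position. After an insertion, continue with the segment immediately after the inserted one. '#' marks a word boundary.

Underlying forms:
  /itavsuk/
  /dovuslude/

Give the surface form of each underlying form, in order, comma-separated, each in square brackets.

/itavsuk/:
  Rule 1 Medial Vowel Deletion: [itavsuk] → [itavsk]
  Rule 2 Palatal Assibilation: no change — [itavsk]
  Rule 3 Final Vowel Raising: no change — [itavsk]
  Rule 4 Regressive Voicing Assimilation: [itavsk] → [itafsk]
  Rule 5 Final Devoicing: no change — [itafsk]
/dovuslude/:
  Rule 1 Medial Vowel Deletion: [dovuslude] → [dovslde]
  Rule 2 Palatal Assibilation: no change — [dovslde]
  Rule 3 Final Vowel Raising: [dovslde] → [dovsldi]
  Rule 4 Regressive Voicing Assimilation: [dovsldi] → [dofsldi]
  Rule 5 Final Devoicing: no change — [dofsldi]

[itafsk], [dofsldi]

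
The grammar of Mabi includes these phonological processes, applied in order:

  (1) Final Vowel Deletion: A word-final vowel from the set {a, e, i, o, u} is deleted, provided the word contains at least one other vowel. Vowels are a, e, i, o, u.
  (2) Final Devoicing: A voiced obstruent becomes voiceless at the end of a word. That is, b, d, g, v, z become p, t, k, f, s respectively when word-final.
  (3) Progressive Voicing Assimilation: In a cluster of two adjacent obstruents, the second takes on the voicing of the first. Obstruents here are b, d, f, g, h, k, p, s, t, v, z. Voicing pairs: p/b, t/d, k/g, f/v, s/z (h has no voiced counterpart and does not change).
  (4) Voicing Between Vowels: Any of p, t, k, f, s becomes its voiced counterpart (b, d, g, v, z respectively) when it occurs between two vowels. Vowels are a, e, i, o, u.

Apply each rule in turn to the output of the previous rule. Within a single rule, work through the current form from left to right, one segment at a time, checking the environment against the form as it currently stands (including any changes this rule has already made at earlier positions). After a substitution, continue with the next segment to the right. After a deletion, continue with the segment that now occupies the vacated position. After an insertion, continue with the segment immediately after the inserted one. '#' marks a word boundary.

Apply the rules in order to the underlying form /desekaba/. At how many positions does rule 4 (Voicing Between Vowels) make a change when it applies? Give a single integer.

2

(1) Final Vowel Deletion: [desekaba] → [desekab]
(2) Final Devoicing: [desekab] → [desekap]
(3) Progressive Voicing Assimilation: no change — [desekap]
(4) Voicing Between Vowels: [desekap] → [dezegap]
Rule 4 changed 2 position(s).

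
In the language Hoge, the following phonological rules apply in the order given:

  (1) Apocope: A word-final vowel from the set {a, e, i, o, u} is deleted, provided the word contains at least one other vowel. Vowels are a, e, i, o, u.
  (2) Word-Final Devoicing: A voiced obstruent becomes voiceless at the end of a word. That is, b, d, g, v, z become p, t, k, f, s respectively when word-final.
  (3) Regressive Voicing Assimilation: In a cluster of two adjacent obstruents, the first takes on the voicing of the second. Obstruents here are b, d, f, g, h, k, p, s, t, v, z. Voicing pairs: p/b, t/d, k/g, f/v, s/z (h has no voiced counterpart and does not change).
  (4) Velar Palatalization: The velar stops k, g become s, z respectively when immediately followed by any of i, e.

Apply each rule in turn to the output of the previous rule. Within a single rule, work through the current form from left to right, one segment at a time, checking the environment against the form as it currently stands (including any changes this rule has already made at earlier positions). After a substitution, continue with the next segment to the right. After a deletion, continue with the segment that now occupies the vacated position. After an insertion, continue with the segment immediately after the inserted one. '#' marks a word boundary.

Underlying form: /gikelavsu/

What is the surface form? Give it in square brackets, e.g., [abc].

(1) Apocope: [gikelavsu] → [gikelavs]
(2) Word-Final Devoicing: no change — [gikelavs]
(3) Regressive Voicing Assimilation: [gikelavs] → [gikelafs]
(4) Velar Palatalization: [gikelafs] → [ziselafs]

[ziselafs]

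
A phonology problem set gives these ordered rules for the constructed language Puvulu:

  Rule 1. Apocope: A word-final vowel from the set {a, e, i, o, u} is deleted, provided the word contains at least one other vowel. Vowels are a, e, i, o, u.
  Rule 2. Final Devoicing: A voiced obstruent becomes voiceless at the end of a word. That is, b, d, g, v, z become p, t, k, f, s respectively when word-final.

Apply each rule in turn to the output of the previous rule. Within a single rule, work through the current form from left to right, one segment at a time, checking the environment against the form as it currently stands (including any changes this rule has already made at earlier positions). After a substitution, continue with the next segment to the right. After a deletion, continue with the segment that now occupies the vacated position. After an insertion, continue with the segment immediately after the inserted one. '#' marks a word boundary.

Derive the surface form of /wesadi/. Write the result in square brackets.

[wesat]

Rule 1 Apocope: [wesadi] → [wesad]
Rule 2 Final Devoicing: [wesad] → [wesat]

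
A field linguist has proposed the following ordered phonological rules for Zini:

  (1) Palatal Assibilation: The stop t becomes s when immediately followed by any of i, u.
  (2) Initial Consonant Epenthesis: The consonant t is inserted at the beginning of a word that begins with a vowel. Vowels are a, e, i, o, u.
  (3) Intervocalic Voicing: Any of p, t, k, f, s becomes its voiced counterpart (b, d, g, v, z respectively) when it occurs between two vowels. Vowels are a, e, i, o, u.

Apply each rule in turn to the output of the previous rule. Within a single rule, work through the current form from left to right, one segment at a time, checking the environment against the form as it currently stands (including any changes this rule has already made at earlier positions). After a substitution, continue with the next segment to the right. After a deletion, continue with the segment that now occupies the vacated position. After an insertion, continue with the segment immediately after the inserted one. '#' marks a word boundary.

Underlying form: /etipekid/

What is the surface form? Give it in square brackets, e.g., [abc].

[tezibegid]

(1) Palatal Assibilation: [etipekid] → [esipekid]
(2) Initial Consonant Epenthesis: [esipekid] → [tesipekid]
(3) Intervocalic Voicing: [tesipekid] → [tezibegid]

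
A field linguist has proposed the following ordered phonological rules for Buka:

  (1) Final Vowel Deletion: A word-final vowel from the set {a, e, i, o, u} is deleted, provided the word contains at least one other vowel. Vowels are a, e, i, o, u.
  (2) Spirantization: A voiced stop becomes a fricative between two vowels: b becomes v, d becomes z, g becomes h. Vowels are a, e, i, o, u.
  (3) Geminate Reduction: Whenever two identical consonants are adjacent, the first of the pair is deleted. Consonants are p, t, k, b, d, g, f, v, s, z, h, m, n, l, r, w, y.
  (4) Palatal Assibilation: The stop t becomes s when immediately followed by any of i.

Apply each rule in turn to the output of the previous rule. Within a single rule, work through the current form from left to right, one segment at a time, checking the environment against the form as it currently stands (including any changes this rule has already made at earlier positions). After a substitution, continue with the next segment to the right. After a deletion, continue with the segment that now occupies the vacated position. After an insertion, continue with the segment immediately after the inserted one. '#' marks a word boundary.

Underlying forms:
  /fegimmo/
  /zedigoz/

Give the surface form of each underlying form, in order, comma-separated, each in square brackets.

[fehim], [zezihoz]

/fegimmo/:
  (1) Final Vowel Deletion: [fegimmo] → [fegimm]
  (2) Spirantization: [fegimm] → [fehimm]
  (3) Geminate Reduction: [fehimm] → [fehim]
  (4) Palatal Assibilation: no change — [fehim]
/zedigoz/:
  (1) Final Vowel Deletion: no change — [zedigoz]
  (2) Spirantization: [zedigoz] → [zezihoz]
  (3) Geminate Reduction: no change — [zezihoz]
  (4) Palatal Assibilation: no change — [zezihoz]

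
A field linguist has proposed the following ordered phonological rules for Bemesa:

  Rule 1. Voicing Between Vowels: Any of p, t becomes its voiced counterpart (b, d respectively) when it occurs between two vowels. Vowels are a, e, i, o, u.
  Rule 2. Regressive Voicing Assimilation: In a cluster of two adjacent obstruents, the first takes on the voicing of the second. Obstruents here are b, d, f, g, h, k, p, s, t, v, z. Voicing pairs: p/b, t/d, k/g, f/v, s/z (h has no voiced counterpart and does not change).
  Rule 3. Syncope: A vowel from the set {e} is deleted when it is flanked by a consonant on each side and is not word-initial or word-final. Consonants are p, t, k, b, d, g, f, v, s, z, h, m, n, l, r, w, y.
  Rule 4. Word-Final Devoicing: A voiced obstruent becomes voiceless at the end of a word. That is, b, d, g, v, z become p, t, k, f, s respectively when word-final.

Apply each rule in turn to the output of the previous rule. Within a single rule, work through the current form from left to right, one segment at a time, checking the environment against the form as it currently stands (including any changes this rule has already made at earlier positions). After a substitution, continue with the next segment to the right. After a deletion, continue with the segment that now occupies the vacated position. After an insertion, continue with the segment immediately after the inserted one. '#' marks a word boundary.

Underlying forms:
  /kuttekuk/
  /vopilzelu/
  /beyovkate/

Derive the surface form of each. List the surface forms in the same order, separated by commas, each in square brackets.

[kuttkuk], [vobilzlu], [byofkade]

/kuttekuk/:
  Rule 1 Voicing Between Vowels: no change — [kuttekuk]
  Rule 2 Regressive Voicing Assimilation: no change — [kuttekuk]
  Rule 3 Syncope: [kuttekuk] → [kuttkuk]
  Rule 4 Word-Final Devoicing: no change — [kuttkuk]
/vopilzelu/:
  Rule 1 Voicing Between Vowels: [vopilzelu] → [vobilzelu]
  Rule 2 Regressive Voicing Assimilation: no change — [vobilzelu]
  Rule 3 Syncope: [vobilzelu] → [vobilzlu]
  Rule 4 Word-Final Devoicing: no change — [vobilzlu]
/beyovkate/:
  Rule 1 Voicing Between Vowels: [beyovkate] → [beyovkade]
  Rule 2 Regressive Voicing Assimilation: [beyovkade] → [beyofkade]
  Rule 3 Syncope: [beyofkade] → [byofkade]
  Rule 4 Word-Final Devoicing: no change — [byofkade]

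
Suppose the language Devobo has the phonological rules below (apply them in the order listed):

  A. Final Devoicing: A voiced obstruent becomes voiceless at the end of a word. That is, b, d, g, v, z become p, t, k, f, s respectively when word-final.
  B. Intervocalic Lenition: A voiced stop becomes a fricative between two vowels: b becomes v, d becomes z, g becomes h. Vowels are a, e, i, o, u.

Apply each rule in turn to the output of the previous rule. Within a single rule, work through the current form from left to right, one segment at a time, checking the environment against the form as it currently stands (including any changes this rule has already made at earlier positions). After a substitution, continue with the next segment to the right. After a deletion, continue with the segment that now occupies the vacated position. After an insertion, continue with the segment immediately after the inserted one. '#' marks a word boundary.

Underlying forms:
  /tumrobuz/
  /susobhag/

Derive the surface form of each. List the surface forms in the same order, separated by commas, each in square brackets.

[tumrovus], [susobhak]

/tumrobuz/:
  A Final Devoicing: [tumrobuz] → [tumrobus]
  B Intervocalic Lenition: [tumrobus] → [tumrovus]
/susobhag/:
  A Final Devoicing: [susobhag] → [susobhak]
  B Intervocalic Lenition: no change — [susobhak]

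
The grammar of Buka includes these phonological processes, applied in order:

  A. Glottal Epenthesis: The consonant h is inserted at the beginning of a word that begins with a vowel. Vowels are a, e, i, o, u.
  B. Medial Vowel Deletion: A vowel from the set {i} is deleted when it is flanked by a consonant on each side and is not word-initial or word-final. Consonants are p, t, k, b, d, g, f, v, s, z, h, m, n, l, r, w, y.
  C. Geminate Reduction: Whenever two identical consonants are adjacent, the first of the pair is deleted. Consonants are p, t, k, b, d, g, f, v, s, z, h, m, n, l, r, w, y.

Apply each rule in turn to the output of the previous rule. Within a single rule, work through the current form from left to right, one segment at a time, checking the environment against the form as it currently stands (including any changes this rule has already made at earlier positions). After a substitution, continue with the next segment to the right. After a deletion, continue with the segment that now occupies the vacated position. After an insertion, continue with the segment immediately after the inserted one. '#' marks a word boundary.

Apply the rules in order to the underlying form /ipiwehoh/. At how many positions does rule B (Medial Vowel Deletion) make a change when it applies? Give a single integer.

A Glottal Epenthesis: [ipiwehoh] → [hipiwehoh]
B Medial Vowel Deletion: [hipiwehoh] → [hpwehoh]
C Geminate Reduction: no change — [hpwehoh]
Rule B changed 2 position(s).

2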